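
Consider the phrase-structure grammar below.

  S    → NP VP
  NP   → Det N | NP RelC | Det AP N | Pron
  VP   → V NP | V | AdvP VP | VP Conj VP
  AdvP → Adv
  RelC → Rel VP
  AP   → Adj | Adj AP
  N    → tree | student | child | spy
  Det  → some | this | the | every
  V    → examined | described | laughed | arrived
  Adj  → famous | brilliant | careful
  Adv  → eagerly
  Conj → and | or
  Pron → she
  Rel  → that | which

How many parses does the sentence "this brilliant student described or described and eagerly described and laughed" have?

7

Two of the 7 distinct bracketings:
[S [NP [Det this] [AP [Adj brilliant]] [N student]] [VP [VP [V described]] [Conj or] [VP [VP [V described]] [Conj and] [VP [AdvP [Adv eagerly]] [VP [VP [V described]] [Conj and] [VP [V laughed]]]]]]]
[S [NP [Det this] [AP [Adj brilliant]] [N student]] [VP [VP [V described]] [Conj or] [VP [VP [V described]] [Conj and] [VP [VP [AdvP [Adv eagerly]] [VP [V described]]] [Conj and] [VP [V laughed]]]]]]
The trees differ in how a recursive rule is bracketed over the same span.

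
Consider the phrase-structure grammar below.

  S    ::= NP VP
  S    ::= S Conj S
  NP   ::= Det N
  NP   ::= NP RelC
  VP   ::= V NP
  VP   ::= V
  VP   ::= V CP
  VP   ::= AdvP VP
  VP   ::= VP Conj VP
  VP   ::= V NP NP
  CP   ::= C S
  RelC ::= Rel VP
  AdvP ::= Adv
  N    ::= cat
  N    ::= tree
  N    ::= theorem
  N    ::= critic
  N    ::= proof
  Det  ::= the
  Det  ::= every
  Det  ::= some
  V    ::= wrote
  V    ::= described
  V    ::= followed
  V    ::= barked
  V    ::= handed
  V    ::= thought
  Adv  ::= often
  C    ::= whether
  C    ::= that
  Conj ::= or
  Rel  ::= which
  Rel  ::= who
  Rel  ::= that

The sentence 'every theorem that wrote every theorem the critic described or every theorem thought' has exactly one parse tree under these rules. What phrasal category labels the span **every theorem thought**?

S

[S [S [NP [NP [Det every] [N theorem]] [RelC [Rel that] [VP [V wrote] [NP [Det every] [N theorem]] [NP [Det the] [N critic]]]]] [VP [V described]]] [Conj or] [S [NP [Det every] [N theorem]] [VP [V thought]]]]
The span 'every theorem thought' is the S node built by S → NP VP.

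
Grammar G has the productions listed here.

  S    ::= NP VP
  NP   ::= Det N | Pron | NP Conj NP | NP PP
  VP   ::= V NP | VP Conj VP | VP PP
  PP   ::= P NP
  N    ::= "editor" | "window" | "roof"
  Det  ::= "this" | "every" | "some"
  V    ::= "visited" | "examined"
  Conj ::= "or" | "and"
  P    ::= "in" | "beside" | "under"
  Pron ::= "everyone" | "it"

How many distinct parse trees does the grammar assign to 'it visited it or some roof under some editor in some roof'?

9

Two of the 9 distinct bracketings:
[S [NP [Pron it]] [VP [V visited] [NP [NP [Pron it]] [Conj or] [NP [NP [Det some] [N roof]] [PP [P under] [NP [NP [Det some] [N editor]] [PP [P in] [NP [Det some] [N roof]]]]]]]]]
[S [NP [Pron it]] [VP [V visited] [NP [NP [Pron it]] [Conj or] [NP [NP [NP [Det some] [N roof]] [PP [P under] [NP [Det some] [N editor]]]] [PP [P in] [NP [Det some] [N roof]]]]]]]
The trees differ in how a recursive rule is bracketed over the same span.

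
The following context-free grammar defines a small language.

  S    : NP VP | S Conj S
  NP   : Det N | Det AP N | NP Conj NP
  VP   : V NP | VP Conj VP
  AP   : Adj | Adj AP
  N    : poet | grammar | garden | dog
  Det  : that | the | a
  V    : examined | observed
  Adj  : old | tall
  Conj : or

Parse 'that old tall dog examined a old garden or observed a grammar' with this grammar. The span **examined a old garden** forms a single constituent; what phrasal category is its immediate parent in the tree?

VP

[S [NP [Det that] [AP [Adj old] [AP [Adj tall]]] [N dog]] [VP [VP [V examined] [NP [Det a] [AP [Adj old]] [N garden]]] [Conj or] [VP [V observed] [NP [Det a] [N grammar]]]]]
The span 'examined a old garden' is the VP node built by VP → V NP.
Its mother is the VP built by VP → VP Conj VP.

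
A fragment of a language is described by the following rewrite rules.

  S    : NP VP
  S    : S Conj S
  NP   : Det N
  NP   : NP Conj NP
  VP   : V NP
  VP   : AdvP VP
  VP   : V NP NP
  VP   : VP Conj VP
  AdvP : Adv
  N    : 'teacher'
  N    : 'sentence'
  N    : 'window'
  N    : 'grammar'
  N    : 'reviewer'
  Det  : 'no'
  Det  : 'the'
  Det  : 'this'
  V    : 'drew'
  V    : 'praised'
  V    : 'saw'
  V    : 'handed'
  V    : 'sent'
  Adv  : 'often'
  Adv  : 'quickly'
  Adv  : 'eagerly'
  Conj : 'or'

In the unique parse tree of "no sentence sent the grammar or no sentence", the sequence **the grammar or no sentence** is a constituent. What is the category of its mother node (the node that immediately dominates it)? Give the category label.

VP

[S [NP [Det no] [N sentence]] [VP [V sent] [NP [NP [Det the] [N grammar]] [Conj or] [NP [Det no] [N sentence]]]]]
The span 'the grammar or no sentence' is the NP node built by NP → NP Conj NP.
Its mother is the VP built by VP → V NP.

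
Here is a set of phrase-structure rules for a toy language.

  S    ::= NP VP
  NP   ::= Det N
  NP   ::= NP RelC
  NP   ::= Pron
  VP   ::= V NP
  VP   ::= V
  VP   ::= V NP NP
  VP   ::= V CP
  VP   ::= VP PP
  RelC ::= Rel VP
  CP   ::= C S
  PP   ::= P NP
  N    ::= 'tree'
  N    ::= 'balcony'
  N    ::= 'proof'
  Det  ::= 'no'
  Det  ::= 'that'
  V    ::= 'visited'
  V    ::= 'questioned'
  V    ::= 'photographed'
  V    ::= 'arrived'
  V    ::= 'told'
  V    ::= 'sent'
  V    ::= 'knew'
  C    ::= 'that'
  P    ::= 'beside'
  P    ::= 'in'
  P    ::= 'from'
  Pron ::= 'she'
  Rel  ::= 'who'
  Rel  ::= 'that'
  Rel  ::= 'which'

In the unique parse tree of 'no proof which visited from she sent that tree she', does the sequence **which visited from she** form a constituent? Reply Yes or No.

[S [NP [NP [Det no] [N proof]] [RelC [Rel which] [VP [VP [V visited]] [PP [P from] [NP [Pron she]]]]]] [VP [V sent] [NP [Det that] [N tree]] [NP [Pron she]]]]
The words 'which visited from she' are exhaustively dominated by a single RelC node (built by RelC → Rel VP), so they form a constituent.

Yes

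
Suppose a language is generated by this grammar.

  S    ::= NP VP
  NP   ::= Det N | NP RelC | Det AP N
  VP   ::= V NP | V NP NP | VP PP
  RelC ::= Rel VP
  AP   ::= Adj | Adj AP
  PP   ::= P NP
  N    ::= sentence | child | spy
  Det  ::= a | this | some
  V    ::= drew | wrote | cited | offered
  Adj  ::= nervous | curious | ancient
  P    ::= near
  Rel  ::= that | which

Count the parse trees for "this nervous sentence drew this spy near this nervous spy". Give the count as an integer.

1

[S [NP [Det this] [AP [Adj nervous]] [N sentence]] [VP [VP [V drew] [NP [Det this] [N spy]]] [PP [P near] [NP [Det this] [AP [Adj nervous]] [N spy]]]]]
No rule offers an alternative attachment or grouping for any span, so this is the only derivation.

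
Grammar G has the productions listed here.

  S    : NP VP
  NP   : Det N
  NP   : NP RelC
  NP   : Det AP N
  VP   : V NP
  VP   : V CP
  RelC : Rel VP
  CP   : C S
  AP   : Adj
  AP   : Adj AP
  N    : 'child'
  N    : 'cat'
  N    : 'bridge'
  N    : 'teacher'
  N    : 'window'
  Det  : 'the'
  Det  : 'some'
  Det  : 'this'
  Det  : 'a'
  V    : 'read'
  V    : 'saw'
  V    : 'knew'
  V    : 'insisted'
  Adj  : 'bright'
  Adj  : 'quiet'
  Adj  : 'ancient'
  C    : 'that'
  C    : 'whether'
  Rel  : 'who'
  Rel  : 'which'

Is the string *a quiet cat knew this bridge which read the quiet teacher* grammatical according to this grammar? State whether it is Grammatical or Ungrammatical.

S
  NP
    Det: a
    AP
      Adj: quiet
    N: cat
  VP
    V: knew
    NP
      NP
        Det: this
        N: bridge
      RelC
        Rel: which
        VP
          V: read
          NP
            Det: the
            AP
              Adj: quiet
            N: teacher
Each bracket corresponds to one application of a listed rule, so the string is derivable from S.

Grammatical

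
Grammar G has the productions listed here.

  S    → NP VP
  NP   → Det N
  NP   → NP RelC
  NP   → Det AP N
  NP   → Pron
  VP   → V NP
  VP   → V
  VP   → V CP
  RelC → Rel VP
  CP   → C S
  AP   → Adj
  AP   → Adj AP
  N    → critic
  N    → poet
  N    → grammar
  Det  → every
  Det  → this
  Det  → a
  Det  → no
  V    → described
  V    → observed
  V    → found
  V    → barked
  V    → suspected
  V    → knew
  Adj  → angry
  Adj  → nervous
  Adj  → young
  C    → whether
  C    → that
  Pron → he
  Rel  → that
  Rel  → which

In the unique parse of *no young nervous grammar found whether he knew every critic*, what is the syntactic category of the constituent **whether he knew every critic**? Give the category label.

CP

[S [NP [Det no] [AP [Adj young] [AP [Adj nervous]]] [N grammar]] [VP [V found] [CP [C whether] [S [NP [Pron he]] [VP [V knew] [NP [Det every] [N critic]]]]]]]
The span 'whether he knew every critic' is the CP node built by CP → C S.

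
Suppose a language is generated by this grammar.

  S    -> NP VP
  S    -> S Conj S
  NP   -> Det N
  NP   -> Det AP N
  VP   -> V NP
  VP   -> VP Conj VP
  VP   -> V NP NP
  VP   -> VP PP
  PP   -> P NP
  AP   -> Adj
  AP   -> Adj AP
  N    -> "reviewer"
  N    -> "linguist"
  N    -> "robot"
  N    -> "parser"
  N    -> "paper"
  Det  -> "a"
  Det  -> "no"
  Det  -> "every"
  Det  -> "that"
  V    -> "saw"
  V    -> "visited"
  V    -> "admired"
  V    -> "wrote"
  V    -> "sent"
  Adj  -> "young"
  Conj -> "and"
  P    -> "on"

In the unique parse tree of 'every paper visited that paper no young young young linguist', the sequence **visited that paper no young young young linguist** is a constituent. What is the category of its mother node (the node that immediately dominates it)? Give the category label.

[S [NP [Det every] [N paper]] [VP [V visited] [NP [Det that] [N paper]] [NP [Det no] [AP [Adj young] [AP [Adj young] [AP [Adj young]]]] [N linguist]]]]
The span 'visited that paper no young young young linguist' is the VP node built by VP → V NP NP.
Its mother is the S built by S → NP VP.

S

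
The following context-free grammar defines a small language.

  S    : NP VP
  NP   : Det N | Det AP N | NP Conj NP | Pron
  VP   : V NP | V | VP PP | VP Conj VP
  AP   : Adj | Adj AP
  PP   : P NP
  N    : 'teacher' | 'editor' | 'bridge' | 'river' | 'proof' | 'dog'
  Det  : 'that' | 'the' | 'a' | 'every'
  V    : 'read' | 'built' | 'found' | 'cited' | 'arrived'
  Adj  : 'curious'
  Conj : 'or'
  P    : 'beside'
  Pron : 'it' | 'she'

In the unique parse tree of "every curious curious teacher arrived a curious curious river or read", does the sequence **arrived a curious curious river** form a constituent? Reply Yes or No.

[S [NP [Det every] [AP [Adj curious] [AP [Adj curious]]] [N teacher]] [VP [VP [V arrived] [NP [Det a] [AP [Adj curious] [AP [Adj curious]]] [N river]]] [Conj or] [VP [V read]]]]
The words 'arrived a curious curious river' are exhaustively dominated by a single VP node (built by VP → V NP), so they form a constituent.

Yes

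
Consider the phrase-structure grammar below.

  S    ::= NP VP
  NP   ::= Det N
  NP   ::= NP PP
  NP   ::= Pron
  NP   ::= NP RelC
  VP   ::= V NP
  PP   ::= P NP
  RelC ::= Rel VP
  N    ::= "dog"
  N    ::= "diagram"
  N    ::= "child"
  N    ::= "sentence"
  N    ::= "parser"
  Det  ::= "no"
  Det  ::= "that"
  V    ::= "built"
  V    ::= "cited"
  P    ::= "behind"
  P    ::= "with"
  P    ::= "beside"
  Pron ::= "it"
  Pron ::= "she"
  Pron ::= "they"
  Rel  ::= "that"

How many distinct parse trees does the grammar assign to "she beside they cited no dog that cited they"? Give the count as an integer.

[S [NP [NP [Pron she]] [PP [P beside] [NP [Pron they]]]] [VP [V cited] [NP [NP [Det no] [N dog]] [RelC [Rel that] [VP [V cited] [NP [Pron they]]]]]]]
No rule offers an alternative attachment or grouping for any span, so this is the only derivation.

1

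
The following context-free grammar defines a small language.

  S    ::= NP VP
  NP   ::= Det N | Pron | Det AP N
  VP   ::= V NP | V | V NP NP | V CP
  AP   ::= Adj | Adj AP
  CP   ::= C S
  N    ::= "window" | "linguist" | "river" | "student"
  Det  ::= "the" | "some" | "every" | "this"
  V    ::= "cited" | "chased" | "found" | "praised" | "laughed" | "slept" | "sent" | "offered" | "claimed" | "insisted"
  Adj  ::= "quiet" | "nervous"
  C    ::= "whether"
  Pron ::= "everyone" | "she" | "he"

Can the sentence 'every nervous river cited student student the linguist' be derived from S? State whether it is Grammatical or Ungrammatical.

Ungrammatical

A V word can never sit immediately before an N word in any string this grammar generates, so the substring 'cited student' rules out a derivation.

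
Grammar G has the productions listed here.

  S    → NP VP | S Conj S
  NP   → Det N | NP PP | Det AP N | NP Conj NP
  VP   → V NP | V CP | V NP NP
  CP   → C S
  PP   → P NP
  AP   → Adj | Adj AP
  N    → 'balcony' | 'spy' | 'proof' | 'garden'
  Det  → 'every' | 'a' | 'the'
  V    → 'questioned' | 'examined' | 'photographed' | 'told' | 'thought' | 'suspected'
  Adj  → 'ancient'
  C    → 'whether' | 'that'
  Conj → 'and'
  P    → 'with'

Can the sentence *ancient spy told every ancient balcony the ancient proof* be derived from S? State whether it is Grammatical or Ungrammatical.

For S → NP VP, no prefix of the string parses as an NP. The alternative S rule S → S Conj S likewise has no satisfying split.

Ungrammatical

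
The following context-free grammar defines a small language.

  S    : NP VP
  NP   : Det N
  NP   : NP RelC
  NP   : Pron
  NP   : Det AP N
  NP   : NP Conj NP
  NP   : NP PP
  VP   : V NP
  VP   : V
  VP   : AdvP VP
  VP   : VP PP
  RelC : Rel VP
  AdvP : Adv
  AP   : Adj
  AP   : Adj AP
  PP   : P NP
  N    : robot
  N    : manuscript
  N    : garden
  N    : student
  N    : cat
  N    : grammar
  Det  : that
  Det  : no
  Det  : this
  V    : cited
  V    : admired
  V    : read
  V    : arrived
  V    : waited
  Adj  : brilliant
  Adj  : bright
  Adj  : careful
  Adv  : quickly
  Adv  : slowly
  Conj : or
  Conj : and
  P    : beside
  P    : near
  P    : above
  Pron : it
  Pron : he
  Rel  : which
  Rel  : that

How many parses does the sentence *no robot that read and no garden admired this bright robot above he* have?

2

The two bracketings:
[S [NP [NP [NP [Det no] [N robot]] [RelC [Rel that] [VP [V read]]]] [Conj and] [NP [Det no] [N garden]]] [VP [V admired] [NP [NP [Det this] [AP [Adj bright]] [N robot]] [PP [P above] [NP [Pron he]]]]]]
[S [NP [NP [NP [Det no] [N robot]] [RelC [Rel that] [VP [V read]]]] [Conj and] [NP [Det no] [N garden]]] [VP [VP [V admired] [NP [Det this] [AP [Adj bright]] [N robot]]] [PP [P above] [NP [Pron he]]]]]
The difference turns on whether NP → NP PP is used at the relevant span, versus an alternative expansion of NP.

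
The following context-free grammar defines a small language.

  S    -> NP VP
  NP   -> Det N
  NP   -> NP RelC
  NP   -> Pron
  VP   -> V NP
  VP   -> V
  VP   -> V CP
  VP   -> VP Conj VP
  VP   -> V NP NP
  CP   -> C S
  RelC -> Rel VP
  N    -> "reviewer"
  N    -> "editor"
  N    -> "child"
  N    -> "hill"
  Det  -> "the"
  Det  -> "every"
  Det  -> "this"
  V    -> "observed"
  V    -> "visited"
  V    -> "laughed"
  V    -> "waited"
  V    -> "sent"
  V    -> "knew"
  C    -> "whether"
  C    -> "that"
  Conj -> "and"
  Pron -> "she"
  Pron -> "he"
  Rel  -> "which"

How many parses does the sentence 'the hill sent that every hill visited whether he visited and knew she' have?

Two of the 3 distinct bracketings:
[S [NP [Det the] [N hill]] [VP [V sent] [CP [C that] [S [NP [Det every] [N hill]] [VP [V visited] [CP [C whether] [S [NP [Pron he]] [VP [VP [V visited]] [Conj and] [VP [V knew] [NP [Pron she]]]]]]]]]]]
[S [NP [Det the] [N hill]] [VP [V sent] [CP [C that] [S [NP [Det every] [N hill]] [VP [VP [V visited] [CP [C whether] [S [NP [Pron he]] [VP [V visited]]]]] [Conj and] [VP [V knew] [NP [Pron she]]]]]]]]
The trees differ in how a recursive rule is bracketed over the same span.

3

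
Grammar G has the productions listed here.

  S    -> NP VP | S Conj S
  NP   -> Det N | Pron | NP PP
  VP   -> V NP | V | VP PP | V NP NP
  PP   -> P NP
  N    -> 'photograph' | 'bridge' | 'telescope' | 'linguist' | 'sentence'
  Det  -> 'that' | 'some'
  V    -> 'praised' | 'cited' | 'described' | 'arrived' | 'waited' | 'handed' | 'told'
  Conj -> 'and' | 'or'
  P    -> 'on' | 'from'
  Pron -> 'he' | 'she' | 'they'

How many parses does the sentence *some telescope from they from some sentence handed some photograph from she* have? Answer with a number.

4

Two of the 4 distinct bracketings:
[S [NP [NP [Det some] [N telescope]] [PP [P from] [NP [NP [Pron they]] [PP [P from] [NP [Det some] [N sentence]]]]]] [VP [V handed] [NP [NP [Det some] [N photograph]] [PP [P from] [NP [Pron she]]]]]]
[S [NP [NP [Det some] [N telescope]] [PP [P from] [NP [NP [Pron they]] [PP [P from] [NP [Det some] [N sentence]]]]]] [VP [VP [V handed] [NP [Det some] [N photograph]]] [PP [P from] [NP [Pron she]]]]]
The difference turns on whether VP → VP PP is used at the relevant span, versus an alternative expansion of VP.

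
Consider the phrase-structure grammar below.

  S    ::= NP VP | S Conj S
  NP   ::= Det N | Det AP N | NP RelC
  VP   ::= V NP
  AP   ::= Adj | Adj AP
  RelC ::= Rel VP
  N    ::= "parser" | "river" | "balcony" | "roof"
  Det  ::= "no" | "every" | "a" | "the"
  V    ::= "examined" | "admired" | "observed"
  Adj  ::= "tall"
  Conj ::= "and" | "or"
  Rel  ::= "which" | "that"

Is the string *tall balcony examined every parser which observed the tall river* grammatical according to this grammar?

Ungrammatical

For S → NP VP, no prefix of the string parses as an NP. The alternative S rule S → S Conj S likewise has no satisfying split.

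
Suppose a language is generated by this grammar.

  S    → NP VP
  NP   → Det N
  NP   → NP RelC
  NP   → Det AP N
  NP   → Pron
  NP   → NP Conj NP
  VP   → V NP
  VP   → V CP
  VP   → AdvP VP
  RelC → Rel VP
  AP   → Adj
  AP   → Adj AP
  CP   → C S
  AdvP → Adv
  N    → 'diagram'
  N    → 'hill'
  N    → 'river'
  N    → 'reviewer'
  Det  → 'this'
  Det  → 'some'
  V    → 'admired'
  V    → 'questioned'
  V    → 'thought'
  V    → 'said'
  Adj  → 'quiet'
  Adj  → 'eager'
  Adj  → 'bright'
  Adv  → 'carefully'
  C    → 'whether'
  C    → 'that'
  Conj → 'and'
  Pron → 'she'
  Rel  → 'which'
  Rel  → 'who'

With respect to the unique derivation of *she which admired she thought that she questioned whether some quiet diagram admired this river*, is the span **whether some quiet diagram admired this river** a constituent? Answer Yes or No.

[S [NP [NP [Pron she]] [RelC [Rel which] [VP [V admired] [NP [Pron she]]]]] [VP [V thought] [CP [C that] [S [NP [Pron she]] [VP [V questioned] [CP [C whether] [S [NP [Det some] [AP [Adj quiet]] [N diagram]] [VP [V admired] [NP [Det this] [N river]]]]]]]]]]
The words 'whether some quiet diagram admired this river' are exhaustively dominated by a single CP node (built by CP → C S), so they form a constituent.

Yes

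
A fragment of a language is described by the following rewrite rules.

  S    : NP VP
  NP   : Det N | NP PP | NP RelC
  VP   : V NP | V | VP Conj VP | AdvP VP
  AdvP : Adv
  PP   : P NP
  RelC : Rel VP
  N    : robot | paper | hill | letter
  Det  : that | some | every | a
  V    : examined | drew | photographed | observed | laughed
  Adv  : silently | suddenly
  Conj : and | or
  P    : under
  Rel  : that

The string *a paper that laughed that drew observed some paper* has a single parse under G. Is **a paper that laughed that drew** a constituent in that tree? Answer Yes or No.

[S [NP [NP [NP [Det a] [N paper]] [RelC [Rel that] [VP [V laughed]]]] [RelC [Rel that] [VP [V drew]]]] [VP [V observed] [NP [Det some] [N paper]]]]
The words 'a paper that laughed that drew' are exhaustively dominated by a single NP node (built by NP → NP RelC), so they form a constituent.

Yes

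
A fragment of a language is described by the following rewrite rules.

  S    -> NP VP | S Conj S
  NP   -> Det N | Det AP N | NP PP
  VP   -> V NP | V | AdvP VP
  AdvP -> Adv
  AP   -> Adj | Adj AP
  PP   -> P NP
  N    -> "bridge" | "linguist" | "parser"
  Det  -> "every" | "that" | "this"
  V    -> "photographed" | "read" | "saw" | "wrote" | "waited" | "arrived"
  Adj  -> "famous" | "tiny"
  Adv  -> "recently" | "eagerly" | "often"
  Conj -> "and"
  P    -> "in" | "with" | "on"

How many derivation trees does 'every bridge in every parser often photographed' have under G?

1

[S [NP [NP [Det every] [N bridge]] [PP [P in] [NP [Det every] [N parser]]]] [VP [AdvP [Adv often]] [VP [V photographed]]]]
No rule offers an alternative attachment or grouping for any span, so this is the only derivation.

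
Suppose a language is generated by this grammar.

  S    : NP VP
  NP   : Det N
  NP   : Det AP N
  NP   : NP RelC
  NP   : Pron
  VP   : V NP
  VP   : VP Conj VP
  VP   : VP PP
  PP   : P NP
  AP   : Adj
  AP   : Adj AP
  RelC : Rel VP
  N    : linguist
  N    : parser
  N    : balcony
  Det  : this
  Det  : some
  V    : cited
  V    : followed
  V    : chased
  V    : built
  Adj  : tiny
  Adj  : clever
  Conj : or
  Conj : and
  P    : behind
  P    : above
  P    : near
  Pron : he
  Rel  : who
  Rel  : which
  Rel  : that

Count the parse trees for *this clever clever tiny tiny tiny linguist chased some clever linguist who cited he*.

[S [NP [Det this] [AP [Adj clever] [AP [Adj clever] [AP [Adj tiny] [AP [Adj tiny] [AP [Adj tiny]]]]]] [N linguist]] [VP [V chased] [NP [NP [Det some] [AP [Adj clever]] [N linguist]] [RelC [Rel who] [VP [V cited] [NP [Pron he]]]]]]]
No rule offers an alternative attachment or grouping for any span, so this is the only derivation.

1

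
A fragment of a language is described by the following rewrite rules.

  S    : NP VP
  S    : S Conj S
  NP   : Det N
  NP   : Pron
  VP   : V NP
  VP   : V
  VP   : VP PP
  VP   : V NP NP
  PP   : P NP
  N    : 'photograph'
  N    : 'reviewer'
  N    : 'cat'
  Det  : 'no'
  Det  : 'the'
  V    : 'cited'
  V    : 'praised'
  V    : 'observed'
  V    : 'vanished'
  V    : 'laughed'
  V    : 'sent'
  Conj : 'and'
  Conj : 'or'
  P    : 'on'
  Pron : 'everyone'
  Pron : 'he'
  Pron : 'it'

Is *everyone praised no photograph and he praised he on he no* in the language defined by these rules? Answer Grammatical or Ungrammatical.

For S → NP VP, the only prefix that parses as NP is 'everyone', but the remainder 'praised no photograph and he praised he on he no' is not a VP under these rules. The alternative S rule S → S Conj S likewise has no satisfying split.

Ungrammatical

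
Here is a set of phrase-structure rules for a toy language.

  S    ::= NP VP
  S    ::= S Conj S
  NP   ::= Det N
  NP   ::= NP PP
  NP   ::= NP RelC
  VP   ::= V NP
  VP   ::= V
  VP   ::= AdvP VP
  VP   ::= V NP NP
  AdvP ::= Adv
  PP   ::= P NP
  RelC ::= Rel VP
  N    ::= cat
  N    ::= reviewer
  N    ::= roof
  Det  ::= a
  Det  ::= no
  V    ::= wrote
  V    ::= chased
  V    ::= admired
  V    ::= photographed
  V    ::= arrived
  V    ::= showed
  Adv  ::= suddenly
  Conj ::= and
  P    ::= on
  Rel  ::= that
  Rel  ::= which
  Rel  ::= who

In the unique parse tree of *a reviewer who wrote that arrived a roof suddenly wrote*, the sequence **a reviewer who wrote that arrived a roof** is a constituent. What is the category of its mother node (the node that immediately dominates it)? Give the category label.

S

S
  NP
    NP
      NP
        Det: a
        N: reviewer
      RelC
        Rel: who
        VP
          V: wrote
    RelC
      Rel: that
      VP
        V: arrived
        NP
          Det: a
          N: roof
  VP
    AdvP
      Adv: suddenly
    VP
      V: wrote
The span 'a reviewer who wrote that arrived a roof' is the NP node built by NP → NP RelC.
Its mother is the S built by S → NP VP.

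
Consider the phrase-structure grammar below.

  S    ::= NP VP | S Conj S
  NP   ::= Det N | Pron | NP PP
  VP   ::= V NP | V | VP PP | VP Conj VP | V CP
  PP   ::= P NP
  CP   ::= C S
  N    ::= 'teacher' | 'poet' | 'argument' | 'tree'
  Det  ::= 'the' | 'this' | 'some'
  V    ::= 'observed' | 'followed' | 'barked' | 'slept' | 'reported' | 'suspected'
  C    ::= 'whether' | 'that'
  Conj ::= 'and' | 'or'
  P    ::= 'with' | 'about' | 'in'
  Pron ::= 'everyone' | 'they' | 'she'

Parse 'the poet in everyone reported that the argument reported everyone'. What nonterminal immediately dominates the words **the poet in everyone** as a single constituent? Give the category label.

NP

S
  NP
    NP
      Det: the
      N: poet
    PP
      P: in
      NP
        Pron: everyone
  VP
    V: reported
    CP
      C: that
      S
        NP
          Det: the
          N: argument
        VP
          V: reported
          NP
            Pron: everyone
The span 'the poet in everyone' is the NP node built by NP → NP PP.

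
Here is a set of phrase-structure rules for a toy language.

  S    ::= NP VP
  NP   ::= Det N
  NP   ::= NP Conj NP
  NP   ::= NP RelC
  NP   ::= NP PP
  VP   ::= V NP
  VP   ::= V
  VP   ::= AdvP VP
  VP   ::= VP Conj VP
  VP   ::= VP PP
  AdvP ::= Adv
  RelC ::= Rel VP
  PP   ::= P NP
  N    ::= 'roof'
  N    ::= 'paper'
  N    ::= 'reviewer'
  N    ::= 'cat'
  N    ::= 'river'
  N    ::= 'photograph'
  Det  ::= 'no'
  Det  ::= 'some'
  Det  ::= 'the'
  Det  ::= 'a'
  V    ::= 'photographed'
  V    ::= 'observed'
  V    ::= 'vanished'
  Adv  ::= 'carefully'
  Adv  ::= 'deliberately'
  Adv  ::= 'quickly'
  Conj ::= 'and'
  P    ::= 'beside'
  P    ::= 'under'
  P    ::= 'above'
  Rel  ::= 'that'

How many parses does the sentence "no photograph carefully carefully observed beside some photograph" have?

Two of the 3 distinct bracketings:
[S [NP [Det no] [N photograph]] [VP [AdvP [Adv carefully]] [VP [AdvP [Adv carefully]] [VP [VP [V observed]] [PP [P beside] [NP [Det some] [N photograph]]]]]]]
[S [NP [Det no] [N photograph]] [VP [AdvP [Adv carefully]] [VP [VP [AdvP [Adv carefully]] [VP [V observed]]] [PP [P beside] [NP [Det some] [N photograph]]]]]]
The trees differ in how a recursive rule is bracketed over the same span.

3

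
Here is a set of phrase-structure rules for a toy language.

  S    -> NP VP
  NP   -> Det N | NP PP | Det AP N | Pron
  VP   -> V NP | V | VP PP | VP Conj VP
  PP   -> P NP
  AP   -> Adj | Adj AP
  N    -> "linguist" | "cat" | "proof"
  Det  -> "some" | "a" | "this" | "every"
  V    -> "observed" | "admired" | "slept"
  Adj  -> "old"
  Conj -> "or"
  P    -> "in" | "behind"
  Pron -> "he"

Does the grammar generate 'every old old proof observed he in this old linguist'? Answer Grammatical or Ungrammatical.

Grammatical

[S [NP [Det every] [AP [Adj old] [AP [Adj old]]] [N proof]] [VP [V observed] [NP [NP [Pron he]] [PP [P in] [NP [Det this] [AP [Adj old]] [N linguist]]]]]]
Every word is introduced by a lexical rule and the phrasal rules combine the resulting categories into a single S.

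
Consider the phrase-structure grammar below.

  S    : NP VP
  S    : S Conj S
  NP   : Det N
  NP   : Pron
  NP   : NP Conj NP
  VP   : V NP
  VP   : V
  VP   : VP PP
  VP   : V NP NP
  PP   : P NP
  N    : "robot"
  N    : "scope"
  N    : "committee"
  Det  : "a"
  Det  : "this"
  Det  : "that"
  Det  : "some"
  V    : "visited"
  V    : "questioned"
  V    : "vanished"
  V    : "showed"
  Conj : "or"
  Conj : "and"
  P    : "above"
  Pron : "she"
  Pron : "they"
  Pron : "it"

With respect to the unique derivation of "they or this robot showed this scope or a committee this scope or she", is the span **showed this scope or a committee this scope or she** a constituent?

[S [NP [NP [Pron they]] [Conj or] [NP [Det this] [N robot]]] [VP [V showed] [NP [NP [Det this] [N scope]] [Conj or] [NP [Det a] [N committee]]] [NP [NP [Det this] [N scope]] [Conj or] [NP [Pron she]]]]]
The words 'showed this scope or a committee this scope or she' are exhaustively dominated by a single VP node (built by VP → V NP NP), so they form a constituent.

Yes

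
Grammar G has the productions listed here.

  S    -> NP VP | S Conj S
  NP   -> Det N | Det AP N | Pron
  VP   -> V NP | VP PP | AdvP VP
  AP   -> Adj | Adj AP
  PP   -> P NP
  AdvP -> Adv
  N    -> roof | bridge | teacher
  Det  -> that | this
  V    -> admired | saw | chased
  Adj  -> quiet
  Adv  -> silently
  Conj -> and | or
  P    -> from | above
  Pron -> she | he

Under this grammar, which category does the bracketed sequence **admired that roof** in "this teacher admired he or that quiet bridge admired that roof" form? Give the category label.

S
  S
    NP
      Det: this
      N: teacher
    VP
      V: admired
      NP
        Pron: he
  Conj: or
  S
    NP
      Det: that
      AP
        Adj: quiet
      N: bridge
    VP
      V: admired
      NP
        Det: that
        N: roof
The span 'admired that roof' is the VP node built by VP → V NP.

VP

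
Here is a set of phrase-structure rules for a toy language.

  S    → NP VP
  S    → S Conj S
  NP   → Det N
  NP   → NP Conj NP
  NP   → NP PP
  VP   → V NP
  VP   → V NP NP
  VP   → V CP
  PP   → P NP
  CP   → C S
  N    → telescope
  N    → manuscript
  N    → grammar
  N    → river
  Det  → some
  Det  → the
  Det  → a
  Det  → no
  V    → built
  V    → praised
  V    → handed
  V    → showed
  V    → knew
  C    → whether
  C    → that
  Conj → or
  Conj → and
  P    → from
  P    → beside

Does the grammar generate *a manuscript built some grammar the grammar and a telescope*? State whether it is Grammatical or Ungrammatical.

Grammatical

S
  NP
    Det: a
    N: manuscript
  VP
    V: built
    NP
      Det: some
      N: grammar
    NP
      NP
        Det: the
        N: grammar
      Conj: and
      NP
        Det: a
        N: telescope
Each bracket corresponds to one application of a listed rule, so the string is derivable from S.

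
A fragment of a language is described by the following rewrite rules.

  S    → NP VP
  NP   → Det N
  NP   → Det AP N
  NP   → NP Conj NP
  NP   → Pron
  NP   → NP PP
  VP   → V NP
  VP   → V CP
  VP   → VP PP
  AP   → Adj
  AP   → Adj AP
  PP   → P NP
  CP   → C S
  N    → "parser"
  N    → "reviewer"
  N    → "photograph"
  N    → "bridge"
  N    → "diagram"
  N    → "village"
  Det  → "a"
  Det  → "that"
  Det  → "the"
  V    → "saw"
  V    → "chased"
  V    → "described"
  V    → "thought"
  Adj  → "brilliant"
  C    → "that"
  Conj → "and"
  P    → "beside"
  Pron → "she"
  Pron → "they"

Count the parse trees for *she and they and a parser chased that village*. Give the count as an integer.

2

The two bracketings:
[S [NP [NP [Pron she]] [Conj and] [NP [NP [Pron they]] [Conj and] [NP [Det a] [N parser]]]] [VP [V chased] [NP [Det that] [N village]]]]
[S [NP [NP [NP [Pron she]] [Conj and] [NP [Pron they]]] [Conj and] [NP [Det a] [N parser]]] [VP [V chased] [NP [Det that] [N village]]]]
The trees differ in how a recursive rule is bracketed over the same span.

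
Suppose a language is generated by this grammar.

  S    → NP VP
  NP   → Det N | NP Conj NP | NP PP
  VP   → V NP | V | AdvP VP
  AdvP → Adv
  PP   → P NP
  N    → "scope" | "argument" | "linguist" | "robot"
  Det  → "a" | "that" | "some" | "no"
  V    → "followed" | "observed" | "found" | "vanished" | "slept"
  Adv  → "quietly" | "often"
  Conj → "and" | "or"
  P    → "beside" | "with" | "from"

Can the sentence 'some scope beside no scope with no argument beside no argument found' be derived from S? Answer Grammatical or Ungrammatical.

S
  NP
    NP
      Det: some
      N: scope
    PP
      P: beside
      NP
        NP
          Det: no
          N: scope
        PP
          P: with
          NP
            NP
              Det: no
              N: argument
            PP
              P: beside
              NP
                Det: no
                N: argument
  VP
    V: found
The bracketing above is licensed at every node by one of the given productions, with S at the root.

Grammatical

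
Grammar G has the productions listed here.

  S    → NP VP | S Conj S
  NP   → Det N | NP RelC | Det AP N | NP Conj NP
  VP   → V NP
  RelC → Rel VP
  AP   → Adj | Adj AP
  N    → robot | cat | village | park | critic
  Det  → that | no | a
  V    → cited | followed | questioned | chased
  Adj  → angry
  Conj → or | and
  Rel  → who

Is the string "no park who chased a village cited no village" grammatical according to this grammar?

Grammatical

[S [NP [NP [Det no] [N park]] [RelC [Rel who] [VP [V chased] [NP [Det a] [N village]]]]] [VP [V cited] [NP [Det no] [N village]]]]
The bracketing above is licensed at every node by one of the given productions, with S at the root.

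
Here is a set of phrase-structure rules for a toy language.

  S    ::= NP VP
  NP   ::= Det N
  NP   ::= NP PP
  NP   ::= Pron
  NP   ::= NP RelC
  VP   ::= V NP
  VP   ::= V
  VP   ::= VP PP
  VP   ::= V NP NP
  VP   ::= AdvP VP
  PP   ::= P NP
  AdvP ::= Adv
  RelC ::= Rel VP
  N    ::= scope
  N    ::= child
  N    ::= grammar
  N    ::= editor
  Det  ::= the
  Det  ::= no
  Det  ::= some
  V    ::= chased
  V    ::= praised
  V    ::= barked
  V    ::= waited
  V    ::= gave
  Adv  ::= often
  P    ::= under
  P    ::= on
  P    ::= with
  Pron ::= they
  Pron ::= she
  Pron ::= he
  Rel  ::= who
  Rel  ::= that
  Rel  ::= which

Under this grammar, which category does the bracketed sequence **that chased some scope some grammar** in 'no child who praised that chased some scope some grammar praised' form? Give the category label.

RelC

[S [NP [NP [NP [Det no] [N child]] [RelC [Rel who] [VP [V praised]]]] [RelC [Rel that] [VP [V chased] [NP [Det some] [N scope]] [NP [Det some] [N grammar]]]]] [VP [V praised]]]
The span 'that chased some scope some grammar' is the RelC node built by RelC → Rel VP.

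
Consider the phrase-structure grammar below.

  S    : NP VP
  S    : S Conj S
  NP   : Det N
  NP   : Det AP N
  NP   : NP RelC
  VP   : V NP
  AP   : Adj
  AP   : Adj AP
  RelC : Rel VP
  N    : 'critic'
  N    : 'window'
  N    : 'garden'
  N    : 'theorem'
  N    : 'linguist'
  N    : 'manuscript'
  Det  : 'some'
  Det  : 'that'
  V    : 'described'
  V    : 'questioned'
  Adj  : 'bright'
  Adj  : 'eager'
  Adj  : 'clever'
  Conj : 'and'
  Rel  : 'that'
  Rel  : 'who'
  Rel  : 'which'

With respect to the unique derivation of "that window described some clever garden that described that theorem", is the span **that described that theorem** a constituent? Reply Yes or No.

Yes

[S [NP [Det that] [N window]] [VP [V described] [NP [NP [Det some] [AP [Adj clever]] [N garden]] [RelC [Rel that] [VP [V described] [NP [Det that] [N theorem]]]]]]]
The words 'that described that theorem' are exhaustively dominated by a single RelC node (built by RelC → Rel VP), so they form a constituent.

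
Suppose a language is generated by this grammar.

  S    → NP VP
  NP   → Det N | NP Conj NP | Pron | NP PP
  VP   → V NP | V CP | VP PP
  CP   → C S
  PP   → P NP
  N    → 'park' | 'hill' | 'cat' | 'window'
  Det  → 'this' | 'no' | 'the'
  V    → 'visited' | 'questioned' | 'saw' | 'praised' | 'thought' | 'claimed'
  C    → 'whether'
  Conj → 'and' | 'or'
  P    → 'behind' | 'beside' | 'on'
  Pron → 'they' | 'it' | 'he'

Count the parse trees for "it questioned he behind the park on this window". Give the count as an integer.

5

Two of the 5 distinct bracketings:
[S [NP [Pron it]] [VP [V questioned] [NP [NP [Pron he]] [PP [P behind] [NP [NP [Det the] [N park]] [PP [P on] [NP [Det this] [N window]]]]]]]]
[S [NP [Pron it]] [VP [V questioned] [NP [NP [NP [Pron he]] [PP [P behind] [NP [Det the] [N park]]]] [PP [P on] [NP [Det this] [N window]]]]]]
The trees differ in how a recursive rule is bracketed over the same span.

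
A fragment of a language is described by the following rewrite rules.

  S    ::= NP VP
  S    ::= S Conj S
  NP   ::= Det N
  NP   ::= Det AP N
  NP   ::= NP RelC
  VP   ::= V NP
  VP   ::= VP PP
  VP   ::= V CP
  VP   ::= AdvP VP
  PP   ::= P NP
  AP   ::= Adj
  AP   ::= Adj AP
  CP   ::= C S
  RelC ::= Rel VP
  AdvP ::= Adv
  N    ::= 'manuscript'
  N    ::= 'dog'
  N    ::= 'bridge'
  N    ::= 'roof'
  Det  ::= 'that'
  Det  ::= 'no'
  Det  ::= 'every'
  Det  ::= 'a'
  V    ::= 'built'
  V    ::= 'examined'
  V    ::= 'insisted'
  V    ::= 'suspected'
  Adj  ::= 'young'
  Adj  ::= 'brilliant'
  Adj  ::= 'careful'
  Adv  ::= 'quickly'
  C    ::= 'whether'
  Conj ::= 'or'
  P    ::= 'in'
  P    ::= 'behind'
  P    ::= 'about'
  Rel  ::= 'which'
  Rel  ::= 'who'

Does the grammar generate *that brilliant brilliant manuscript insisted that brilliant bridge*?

Grammatical

S
  NP
    Det: that
    AP
      Adj: brilliant
      AP
        Adj: brilliant
    N: manuscript
  VP
    V: insisted
    NP
      Det: that
      AP
        Adj: brilliant
      N: bridge
Every word is introduced by a lexical rule and the phrasal rules combine the resulting categories into a single S.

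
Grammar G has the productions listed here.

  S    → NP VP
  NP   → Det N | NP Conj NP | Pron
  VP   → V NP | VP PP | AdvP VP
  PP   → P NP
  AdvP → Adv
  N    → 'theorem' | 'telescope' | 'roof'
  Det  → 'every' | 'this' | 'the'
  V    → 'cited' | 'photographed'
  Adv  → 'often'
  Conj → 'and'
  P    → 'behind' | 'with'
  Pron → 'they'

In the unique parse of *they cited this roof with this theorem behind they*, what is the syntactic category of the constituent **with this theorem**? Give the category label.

PP

[S [NP [Pron they]] [VP [VP [VP [V cited] [NP [Det this] [N roof]]] [PP [P with] [NP [Det this] [N theorem]]]] [PP [P behind] [NP [Pron they]]]]]
The span 'with this theorem' is the PP node built by PP → P NP.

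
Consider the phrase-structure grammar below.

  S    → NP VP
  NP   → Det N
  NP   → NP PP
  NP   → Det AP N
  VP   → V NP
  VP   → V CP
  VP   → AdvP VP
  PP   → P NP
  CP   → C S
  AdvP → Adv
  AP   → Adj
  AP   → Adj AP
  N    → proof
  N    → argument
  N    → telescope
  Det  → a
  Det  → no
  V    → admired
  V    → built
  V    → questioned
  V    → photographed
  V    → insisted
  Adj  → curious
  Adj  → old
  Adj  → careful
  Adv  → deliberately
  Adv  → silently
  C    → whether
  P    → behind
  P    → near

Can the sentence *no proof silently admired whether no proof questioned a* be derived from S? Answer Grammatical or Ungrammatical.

For S → NP VP, the only prefix that parses as NP is 'no proof', but the remainder 'silently admired whether no proof questioned a' is not a VP under these rules.

Ungrammatical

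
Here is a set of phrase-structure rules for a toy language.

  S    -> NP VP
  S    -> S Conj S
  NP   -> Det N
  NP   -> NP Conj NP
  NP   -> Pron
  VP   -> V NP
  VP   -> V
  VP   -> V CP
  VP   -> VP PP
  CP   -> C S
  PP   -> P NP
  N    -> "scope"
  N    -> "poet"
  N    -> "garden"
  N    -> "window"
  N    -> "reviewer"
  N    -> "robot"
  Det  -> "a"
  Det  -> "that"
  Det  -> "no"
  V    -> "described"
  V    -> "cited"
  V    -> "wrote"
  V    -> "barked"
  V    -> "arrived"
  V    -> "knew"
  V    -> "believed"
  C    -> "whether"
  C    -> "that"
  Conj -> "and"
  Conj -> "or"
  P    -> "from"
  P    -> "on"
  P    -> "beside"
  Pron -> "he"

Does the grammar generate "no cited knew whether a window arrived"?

Ungrammatical

A Det word can never sit immediately before a V word in any string this grammar generates, so the substring 'no cited' rules out a derivation.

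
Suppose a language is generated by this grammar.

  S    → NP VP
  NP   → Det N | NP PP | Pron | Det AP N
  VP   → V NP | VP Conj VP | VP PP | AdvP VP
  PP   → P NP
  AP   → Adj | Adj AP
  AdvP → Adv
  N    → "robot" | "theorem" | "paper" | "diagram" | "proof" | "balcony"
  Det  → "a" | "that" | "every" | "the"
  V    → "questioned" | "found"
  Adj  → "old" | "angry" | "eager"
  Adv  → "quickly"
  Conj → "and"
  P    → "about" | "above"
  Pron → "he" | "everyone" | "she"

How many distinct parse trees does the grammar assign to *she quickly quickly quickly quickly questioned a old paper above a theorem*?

6

Two of the 6 distinct bracketings:
[S [NP [Pron she]] [VP [VP [AdvP [Adv quickly]] [VP [AdvP [Adv quickly]] [VP [AdvP [Adv quickly]] [VP [AdvP [Adv quickly]] [VP [V questioned] [NP [Det a] [AP [Adj old]] [N paper]]]]]]] [PP [P above] [NP [Det a] [N theorem]]]]]
[S [NP [Pron she]] [VP [AdvP [Adv quickly]] [VP [VP [AdvP [Adv quickly]] [VP [AdvP [Adv quickly]] [VP [AdvP [Adv quickly]] [VP [V questioned] [NP [Det a] [AP [Adj old]] [N paper]]]]]] [PP [P above] [NP [Det a] [N theorem]]]]]]
The trees differ in how a recursive rule is bracketed over the same span.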